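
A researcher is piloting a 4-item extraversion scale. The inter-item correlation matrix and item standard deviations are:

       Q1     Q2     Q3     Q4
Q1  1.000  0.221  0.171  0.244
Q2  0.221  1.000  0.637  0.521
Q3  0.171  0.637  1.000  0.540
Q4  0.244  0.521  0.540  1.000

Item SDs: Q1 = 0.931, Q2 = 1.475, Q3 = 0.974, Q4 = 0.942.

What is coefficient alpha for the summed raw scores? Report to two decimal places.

Σσ²ᵢ = 0.931² + 1.475² + 0.974² + 0.942² = 4.8784
Covariances σ_ij = r_ij · s_i · s_j:
  σ(Q1,Q2) = 0.221 × 0.931 × 1.475 = 0.3035
  σ(Q1,Q3) = 0.171 × 0.931 × 0.974 = 0.1551
  σ(Q1,Q4) = 0.244 × 0.931 × 0.942 = 0.2140
  σ(Q2,Q3) = 0.637 × 1.475 × 0.974 = 0.9151
  σ(Q2,Q4) = 0.521 × 1.475 × 0.942 = 0.7239
  σ(Q3,Q4) = 0.540 × 0.974 × 0.942 = 0.4955
σ²_T = Σσ²ᵢ + 2·Σσ_ij = 4.8784 + 2 × 2.8071 = 10.4926
α = (4/3)·(1 − 4.8784/10.4926) = 0.71

coefficient alpha = 0.71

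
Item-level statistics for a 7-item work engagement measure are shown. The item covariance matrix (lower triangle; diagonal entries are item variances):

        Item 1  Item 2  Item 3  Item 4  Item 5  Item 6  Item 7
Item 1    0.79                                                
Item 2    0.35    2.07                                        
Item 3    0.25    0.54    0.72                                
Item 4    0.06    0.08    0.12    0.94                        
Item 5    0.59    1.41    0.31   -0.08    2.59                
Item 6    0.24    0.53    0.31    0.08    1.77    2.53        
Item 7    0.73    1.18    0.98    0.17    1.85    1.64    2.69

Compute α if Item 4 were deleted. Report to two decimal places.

Remaining items: Item 1, Item 2, Item 3, Item 5, Item 6, Item 7 (k = 6).
Σσᵢ² = 0.79 + 2.07 + 0.72 + 2.59 + 2.53 + 2.69 = 11.39
σ²_T = 11.39 + 2 × 12.68 = 36.75
α (item deleted) = (6/5)·(1 − 11.39/36.75) = 0.83

α = 0.83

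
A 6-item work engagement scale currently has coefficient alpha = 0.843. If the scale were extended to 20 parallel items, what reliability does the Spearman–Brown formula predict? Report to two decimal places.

Length factor m = 20/6 = 3.3333
α' = m·α / (1 + (m−1)·α)
   = 20/6 × 0.843 / (1 + (20/6 − 1) × 0.843)
   = 2.8100 / 2.9670 = 0.95

predicted reliability = 0.95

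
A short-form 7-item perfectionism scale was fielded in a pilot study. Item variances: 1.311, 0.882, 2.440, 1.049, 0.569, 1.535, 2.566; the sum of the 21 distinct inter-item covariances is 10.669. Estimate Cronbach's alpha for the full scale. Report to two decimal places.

sum of item variances = 1.311 + 0.882 + 2.440 + 1.049 + 0.569 + 1.535 + 2.566 = 10.352
Sum of distinct covariances = 10.669
σ²_T = sum of item variances + 2·Σcov = 10.352 + 2 × 10.669 = 31.690
α = (7/6)·(1 − 10.352/31.690) = 0.79

Cronbach's alpha = 0.79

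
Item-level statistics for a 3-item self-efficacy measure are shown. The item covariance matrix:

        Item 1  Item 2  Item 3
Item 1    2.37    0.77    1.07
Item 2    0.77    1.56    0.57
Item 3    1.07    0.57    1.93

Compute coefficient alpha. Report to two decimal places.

α = 0.68

ΣVar(i) = 2.37 + 1.56 + 1.93 = 5.86
Sum of off-diagonal covariances = 2.41
σ²_T = 5.86 + 2 × 2.41 = 10.68
α = (k/(k−1))·(1 − ΣVar(i)/σ²_T) = (3/2)·(1 − 5.86/10.68) = 0.68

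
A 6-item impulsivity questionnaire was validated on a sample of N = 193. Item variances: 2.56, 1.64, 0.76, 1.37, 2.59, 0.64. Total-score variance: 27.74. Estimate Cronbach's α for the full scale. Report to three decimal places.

Σσᵢ² = 2.56 + 1.64 + 0.76 + 1.37 + 2.59 + 0.64 = 9.56
α = (k/(k−1))·(1 − Σσᵢ²/total variance) = (6/5)·(1 − 9.56/27.74) = 0.786

Cronbach's α = 0.786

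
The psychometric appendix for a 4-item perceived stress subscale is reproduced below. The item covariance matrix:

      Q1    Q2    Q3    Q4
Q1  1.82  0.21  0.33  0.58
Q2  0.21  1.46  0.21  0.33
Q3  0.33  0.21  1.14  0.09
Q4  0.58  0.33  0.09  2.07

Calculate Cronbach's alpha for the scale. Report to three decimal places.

Cronbach's alpha = 0.467

Σσ²ᵢ = 1.82 + 1.46 + 1.14 + 2.07 = 6.49
Sum of the distinct covariances = 1.75
total variance = 6.49 + 2 × 1.75 = 9.99
α = (k/(k−1))·(1 − Σσ²ᵢ/total variance) = (4/3)·(1 − 6.49/9.99) = 0.467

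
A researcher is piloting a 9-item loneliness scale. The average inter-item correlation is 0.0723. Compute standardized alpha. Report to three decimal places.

standardized alpha = 0.412

Standardized α = k·r̄ / (1 + (k−1)·r̄) = 9 × 0.0723 / (1 + 8 × 0.0723)
  = 0.6507 / 1.5784 = 0.412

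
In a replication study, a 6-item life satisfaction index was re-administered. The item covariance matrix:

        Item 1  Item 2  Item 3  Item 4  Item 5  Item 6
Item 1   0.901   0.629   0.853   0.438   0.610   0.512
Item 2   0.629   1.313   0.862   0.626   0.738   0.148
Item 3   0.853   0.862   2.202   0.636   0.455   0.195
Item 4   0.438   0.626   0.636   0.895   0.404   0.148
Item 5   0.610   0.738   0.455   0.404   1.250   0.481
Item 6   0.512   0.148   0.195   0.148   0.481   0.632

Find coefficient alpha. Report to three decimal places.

Σσᵢ² = 0.901 + 1.313 + 2.202 + 0.895 + 1.250 + 0.632 = 7.193
Σ_{i<j} σ_ij = 7.735
Var(T) = 7.193 + 2 × 7.735 = 22.663
α = (k/(k−1))·(1 − Σσᵢ²/Var(T)) = (6/5)·(1 − 7.193/22.663) = 0.819

α = 0.819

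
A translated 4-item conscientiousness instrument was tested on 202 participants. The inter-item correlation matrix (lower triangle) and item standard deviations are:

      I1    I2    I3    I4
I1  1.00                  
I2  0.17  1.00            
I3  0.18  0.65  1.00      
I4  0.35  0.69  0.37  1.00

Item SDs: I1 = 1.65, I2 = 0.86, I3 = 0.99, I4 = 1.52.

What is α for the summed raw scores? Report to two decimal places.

Σσ²ᵢ = 1.65² + 0.86² + 0.99² + 1.52² = 6.7526
Covariances σ_ij = r_ij · s_i · s_j:
  σ(I1,I2) = 0.17 × 1.65 × 0.86 = 0.2412
  σ(I1,I3) = 0.18 × 1.65 × 0.99 = 0.2940
  σ(I1,I4) = 0.35 × 1.65 × 1.52 = 0.8778
  σ(I2,I3) = 0.65 × 0.86 × 0.99 = 0.5534
  σ(I2,I4) = 0.69 × 0.86 × 1.52 = 0.9020
  σ(I3,I4) = 0.37 × 0.99 × 1.52 = 0.5568
σ²_T = Σσ²ᵢ + 2·Σσ_ij = 6.7526 + 2 × 3.4252 = 13.6030
α = (4/3)·(1 − 6.7526/13.6030) = 0.67

α = 0.67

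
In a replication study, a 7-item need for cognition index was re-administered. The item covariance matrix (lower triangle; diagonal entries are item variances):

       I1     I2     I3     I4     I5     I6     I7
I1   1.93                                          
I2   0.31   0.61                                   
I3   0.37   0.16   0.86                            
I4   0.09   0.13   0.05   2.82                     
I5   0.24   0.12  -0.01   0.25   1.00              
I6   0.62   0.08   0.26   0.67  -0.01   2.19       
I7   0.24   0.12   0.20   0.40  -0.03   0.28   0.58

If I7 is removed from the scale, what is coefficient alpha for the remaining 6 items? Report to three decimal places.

Remaining items: I1, I2, I3, I4, I5, I6 (k = 6).
Σσ²ᵢ = 1.93 + 0.61 + 0.86 + 2.82 + 1.00 + 2.19 = 9.41
Var(T) = 9.41 + 2 × 3.33 = 16.07
α (item deleted) = (6/5)·(1 − 9.41/16.07) = 0.497

coefficient alpha = 0.497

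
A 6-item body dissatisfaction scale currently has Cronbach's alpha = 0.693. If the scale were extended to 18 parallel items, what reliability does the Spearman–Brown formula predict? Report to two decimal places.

Length factor m = 18/6 = 3.0000
α' = m·α / (1 + (m−1)·α)
   = 18/6 × 0.693 / (1 + (18/6 − 1) × 0.693)
   = 2.0790 / 2.3860 = 0.87

predicted reliability = 0.87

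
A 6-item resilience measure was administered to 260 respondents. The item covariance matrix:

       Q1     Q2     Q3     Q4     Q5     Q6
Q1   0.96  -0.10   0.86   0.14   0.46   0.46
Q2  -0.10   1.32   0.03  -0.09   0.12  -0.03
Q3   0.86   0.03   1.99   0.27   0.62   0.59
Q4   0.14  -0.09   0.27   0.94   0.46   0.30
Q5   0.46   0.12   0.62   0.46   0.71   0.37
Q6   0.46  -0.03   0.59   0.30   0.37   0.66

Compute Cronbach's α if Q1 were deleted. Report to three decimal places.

Cronbach's α = 0.606

Remaining items: Q2, Q3, Q4, Q5, Q6 (k = 5).
Σσ²ᵢ = 1.32 + 1.99 + 0.94 + 0.71 + 0.66 = 5.62
σ²_T = 5.62 + 2 × 2.64 = 10.90
α (item deleted) = (5/4)·(1 − 5.62/10.90) = 0.606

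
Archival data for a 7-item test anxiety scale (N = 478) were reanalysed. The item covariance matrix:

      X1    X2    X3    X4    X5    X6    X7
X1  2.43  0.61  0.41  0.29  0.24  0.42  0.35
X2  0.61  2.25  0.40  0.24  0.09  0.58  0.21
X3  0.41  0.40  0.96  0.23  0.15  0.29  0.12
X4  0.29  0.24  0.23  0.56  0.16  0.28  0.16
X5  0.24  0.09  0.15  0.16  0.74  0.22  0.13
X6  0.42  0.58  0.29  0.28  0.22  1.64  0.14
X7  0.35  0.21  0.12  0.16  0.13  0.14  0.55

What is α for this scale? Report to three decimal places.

α = 0.649

sum of item variances = 2.43 + 2.25 + 0.96 + 0.56 + 0.74 + 1.64 + 0.55 = 9.13
Σ_{i<j} σ_ij = 5.72
total variance = 9.13 + 2 × 5.72 = 20.57
α = (k/(k−1))·(1 − sum of item variances/total variance) = (7/6)·(1 − 9.13/20.57) = 0.649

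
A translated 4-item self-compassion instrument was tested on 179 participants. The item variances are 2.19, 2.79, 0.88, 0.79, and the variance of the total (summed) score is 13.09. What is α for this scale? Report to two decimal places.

α = 0.66

Σσᵢ² = 2.19 + 2.79 + 0.88 + 0.79 = 6.65
α = (k/(k−1))·(1 − Σσᵢ²/Var(T)) = (4/3)·(1 − 6.65/13.09) = 0.66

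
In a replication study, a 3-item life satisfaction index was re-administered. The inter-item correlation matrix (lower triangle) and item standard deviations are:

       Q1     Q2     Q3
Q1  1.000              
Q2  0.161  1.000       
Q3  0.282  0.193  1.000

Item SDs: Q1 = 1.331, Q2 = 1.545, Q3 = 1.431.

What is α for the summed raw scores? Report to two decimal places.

Σσ²ᵢ = 1.331² + 1.545² + 1.431² = 6.2063
Covariances σ_ij = r_ij · s_i · s_j:
  σ(Q1,Q2) = 0.161 × 1.331 × 1.545 = 0.3311
  σ(Q1,Q3) = 0.282 × 1.331 × 1.431 = 0.5371
  σ(Q2,Q3) = 0.193 × 1.545 × 1.431 = 0.4267
σ²_T = Σσ²ᵢ + 2·Σσ_ij = 6.2063 + 2 × 1.2949 = 8.7961
α = (3/2)·(1 − 6.2063/8.7961) = 0.44

α = 0.44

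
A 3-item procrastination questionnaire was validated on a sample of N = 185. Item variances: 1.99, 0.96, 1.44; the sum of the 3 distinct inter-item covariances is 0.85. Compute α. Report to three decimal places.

sum of item variances = 1.99 + 0.96 + 1.44 = 4.39
Sum of distinct covariances = 0.85
σ²_total = sum of item variances + 2·Σcov = 4.39 + 2 × 0.85 = 6.09
α = (3/2)·(1 − 4.39/6.09) = 0.419

α = 0.419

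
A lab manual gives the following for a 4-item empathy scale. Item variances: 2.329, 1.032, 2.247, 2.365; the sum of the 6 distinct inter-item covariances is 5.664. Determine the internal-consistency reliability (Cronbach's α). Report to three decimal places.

Σσ²ᵢ = 2.329 + 1.032 + 2.247 + 2.365 = 7.973
Sum of distinct covariances = 5.664
σ²_total = Σσ²ᵢ + 2·Σcov = 7.973 + 2 × 5.664 = 19.301
α = (4/3)·(1 − 7.973/19.301) = 0.783

Cronbach's α = 0.783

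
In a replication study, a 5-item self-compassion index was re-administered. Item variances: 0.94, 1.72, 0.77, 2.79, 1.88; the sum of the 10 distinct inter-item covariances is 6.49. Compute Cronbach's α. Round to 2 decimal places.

α = 0.77

Σσᵢ² = 0.94 + 1.72 + 0.77 + 2.79 + 1.88 = 8.10
Sum of distinct covariances = 6.49
total variance = Σσᵢ² + 2·Σcov = 8.10 + 2 × 6.49 = 21.08
α = (5/4)·(1 − 8.10/21.08) = 0.77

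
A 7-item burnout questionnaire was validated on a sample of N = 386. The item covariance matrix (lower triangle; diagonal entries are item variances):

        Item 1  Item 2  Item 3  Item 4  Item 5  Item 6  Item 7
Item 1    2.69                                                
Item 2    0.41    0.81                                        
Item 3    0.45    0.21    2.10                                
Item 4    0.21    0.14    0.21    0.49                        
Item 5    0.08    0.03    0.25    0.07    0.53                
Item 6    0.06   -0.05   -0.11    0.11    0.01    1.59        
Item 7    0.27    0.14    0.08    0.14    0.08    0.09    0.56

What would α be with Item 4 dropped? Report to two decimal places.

Remaining items: Item 1, Item 2, Item 3, Item 5, Item 6, Item 7 (k = 6).
sum of item variances = 2.69 + 0.81 + 2.10 + 0.53 + 1.59 + 0.56 = 8.28
Var(T) = 8.28 + 2 × 2.00 = 12.28
α (item deleted) = (6/5)·(1 − 8.28/12.28) = 0.39

α = 0.39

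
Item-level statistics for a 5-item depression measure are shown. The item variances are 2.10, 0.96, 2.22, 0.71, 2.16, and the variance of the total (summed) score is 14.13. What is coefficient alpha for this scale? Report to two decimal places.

α = 0.53

Σσᵢ² = 2.10 + 0.96 + 2.22 + 0.71 + 2.16 = 8.15
α = (k/(k−1))·(1 − Σσᵢ²/Var(T)) = (5/4)·(1 − 8.15/14.13) = 0.53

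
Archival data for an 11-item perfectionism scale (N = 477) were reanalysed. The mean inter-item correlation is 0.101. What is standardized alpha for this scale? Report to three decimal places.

standardized alpha = 0.553

Standardized α = k·r̄ / (1 + (k−1)·r̄) = 11 × 0.101 / (1 + 10 × 0.101)
  = 1.1110 / 2.0100 = 0.553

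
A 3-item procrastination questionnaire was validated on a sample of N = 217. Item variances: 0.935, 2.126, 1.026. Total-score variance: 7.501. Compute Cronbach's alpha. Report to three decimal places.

α = 0.683

Σσᵢ² = 0.935 + 2.126 + 1.026 = 4.087
α = (k/(k−1))·(1 − Σσᵢ²/Var(T)) = (3/2)·(1 − 4.087/7.501) = 0.683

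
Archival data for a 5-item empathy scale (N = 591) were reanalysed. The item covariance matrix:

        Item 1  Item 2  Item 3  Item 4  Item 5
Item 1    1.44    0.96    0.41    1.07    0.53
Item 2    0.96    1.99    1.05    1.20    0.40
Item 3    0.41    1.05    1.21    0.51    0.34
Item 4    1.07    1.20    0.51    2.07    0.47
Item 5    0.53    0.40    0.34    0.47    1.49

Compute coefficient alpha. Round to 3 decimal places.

Σσᵢ² = 1.44 + 1.99 + 1.21 + 2.07 + 1.49 = 8.20
Σ_{i<j} σ_ij = 6.94
total variance = 8.20 + 2 × 6.94 = 22.08
α = (k/(k−1))·(1 − Σσᵢ²/total variance) = (5/4)·(1 − 8.20/22.08) = 0.786

α = 0.786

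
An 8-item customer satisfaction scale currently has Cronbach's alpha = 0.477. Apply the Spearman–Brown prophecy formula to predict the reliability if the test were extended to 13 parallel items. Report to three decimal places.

Length factor m = 13/8 = 1.6250
α' = m·α / (1 + (m−1)·α)
   = 13/8 × 0.477 / (1 + (13/8 − 1) × 0.477)
   = 0.7751 / 1.2981 = 0.597

predicted reliability = 0.597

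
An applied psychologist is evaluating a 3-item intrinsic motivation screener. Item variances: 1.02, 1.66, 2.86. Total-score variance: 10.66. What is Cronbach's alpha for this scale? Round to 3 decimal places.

Σσ²ᵢ = 1.02 + 1.66 + 2.86 = 5.54
α = (k/(k−1))·(1 − Σσ²ᵢ/total variance) = (3/2)·(1 − 5.54/10.66) = 0.720

α = 0.720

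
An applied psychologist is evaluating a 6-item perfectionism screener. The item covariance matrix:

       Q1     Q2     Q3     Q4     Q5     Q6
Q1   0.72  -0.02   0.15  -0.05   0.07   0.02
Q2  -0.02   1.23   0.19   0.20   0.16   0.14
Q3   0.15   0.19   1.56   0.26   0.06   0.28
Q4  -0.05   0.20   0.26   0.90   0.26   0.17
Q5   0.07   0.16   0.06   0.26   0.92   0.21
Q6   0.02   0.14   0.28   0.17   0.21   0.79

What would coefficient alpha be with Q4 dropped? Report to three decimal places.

Remaining items: Q1, Q2, Q3, Q5, Q6 (k = 5).
sum of item variances = 0.72 + 1.23 + 1.56 + 0.92 + 0.79 = 5.22
σ²_total = 5.22 + 2 × 1.26 = 7.74
α (item deleted) = (5/4)·(1 − 5.22/7.74) = 0.407

α = 0.407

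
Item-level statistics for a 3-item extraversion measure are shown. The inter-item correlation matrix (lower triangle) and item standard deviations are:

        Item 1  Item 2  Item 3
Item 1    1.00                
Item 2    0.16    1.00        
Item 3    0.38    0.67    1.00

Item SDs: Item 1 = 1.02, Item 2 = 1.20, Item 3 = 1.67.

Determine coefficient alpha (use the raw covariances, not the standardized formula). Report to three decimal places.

Σσ²ᵢ = 1.02² + 1.20² + 1.67² = 5.2693
Covariances σ_ij = r_ij · s_i · s_j:
  σ(Item 1,Item 2) = 0.16 × 1.02 × 1.20 = 0.1958
  σ(Item 1,Item 3) = 0.38 × 1.02 × 1.67 = 0.6473
  σ(Item 2,Item 3) = 0.67 × 1.20 × 1.67 = 1.3427
σ²_T = Σσ²ᵢ + 2·Σσ_ij = 5.2693 + 2 × 2.1858 = 9.6409
α = (3/2)·(1 − 5.2693/9.6409) = 0.680

α = 0.680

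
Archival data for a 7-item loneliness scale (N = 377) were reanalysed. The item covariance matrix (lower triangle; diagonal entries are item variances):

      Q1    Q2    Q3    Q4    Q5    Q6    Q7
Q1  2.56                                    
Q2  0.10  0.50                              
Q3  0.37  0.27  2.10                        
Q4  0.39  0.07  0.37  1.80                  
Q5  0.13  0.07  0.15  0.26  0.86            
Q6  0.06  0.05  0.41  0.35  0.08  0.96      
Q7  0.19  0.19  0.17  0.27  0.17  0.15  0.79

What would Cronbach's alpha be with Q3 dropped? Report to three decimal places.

α = 0.485

Remaining items: Q1, Q2, Q4, Q5, Q6, Q7 (k = 6).
Σσ²ᵢ = 2.56 + 0.50 + 1.80 + 0.86 + 0.96 + 0.79 = 7.47
total variance = 7.47 + 2 × 2.53 = 12.53
α (item deleted) = (6/5)·(1 − 7.47/12.53) = 0.485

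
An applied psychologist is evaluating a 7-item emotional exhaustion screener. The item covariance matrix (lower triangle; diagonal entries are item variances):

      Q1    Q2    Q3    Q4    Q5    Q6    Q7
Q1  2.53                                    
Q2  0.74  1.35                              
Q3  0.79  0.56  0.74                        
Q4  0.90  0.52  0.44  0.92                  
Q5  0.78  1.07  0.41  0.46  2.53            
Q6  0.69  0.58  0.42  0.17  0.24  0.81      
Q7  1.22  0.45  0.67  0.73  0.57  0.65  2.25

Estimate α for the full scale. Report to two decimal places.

ΣVar(i) = 2.53 + 1.35 + 0.74 + 0.92 + 2.53 + 0.81 + 2.25 = 11.13
Sum of off-diagonal covariances = 13.06
σ²_total = 11.13 + 2 × 13.06 = 37.25
α = (k/(k−1))·(1 − ΣVar(i)/σ²_total) = (7/6)·(1 − 11.13/37.25) = 0.82

α = 0.82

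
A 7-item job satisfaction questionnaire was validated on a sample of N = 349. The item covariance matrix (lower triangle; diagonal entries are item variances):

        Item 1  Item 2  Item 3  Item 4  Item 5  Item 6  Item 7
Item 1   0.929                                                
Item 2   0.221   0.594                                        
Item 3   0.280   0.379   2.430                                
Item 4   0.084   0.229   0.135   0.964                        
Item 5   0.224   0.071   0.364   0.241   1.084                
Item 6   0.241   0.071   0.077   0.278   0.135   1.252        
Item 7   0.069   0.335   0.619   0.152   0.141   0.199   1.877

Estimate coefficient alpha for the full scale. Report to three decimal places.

sum of item variances = 0.929 + 0.594 + 2.430 + 0.964 + 1.084 + 1.252 + 1.877 = 9.130
Sum of the distinct covariances = 4.545
total variance = 9.130 + 2 × 4.545 = 18.220
α = (k/(k−1))·(1 − sum of item variances/total variance) = (7/6)·(1 − 9.130/18.220) = 0.582

coefficient alpha = 0.582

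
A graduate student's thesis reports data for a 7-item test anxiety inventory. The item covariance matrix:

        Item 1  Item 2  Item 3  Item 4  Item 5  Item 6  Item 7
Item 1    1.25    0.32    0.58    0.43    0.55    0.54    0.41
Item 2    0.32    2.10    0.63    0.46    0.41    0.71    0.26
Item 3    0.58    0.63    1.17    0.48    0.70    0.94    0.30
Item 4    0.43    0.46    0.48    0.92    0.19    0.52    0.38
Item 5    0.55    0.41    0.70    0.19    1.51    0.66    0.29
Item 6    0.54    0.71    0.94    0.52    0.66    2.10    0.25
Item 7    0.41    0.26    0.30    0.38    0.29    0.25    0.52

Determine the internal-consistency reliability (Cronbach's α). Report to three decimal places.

Cronbach's α = 0.789

Σσᵢ² = 1.25 + 2.10 + 1.17 + 0.92 + 1.51 + 2.10 + 0.52 = 9.57
Σ_{i<j} σ_ij = 10.01
σ²_total = 9.57 + 2 × 10.01 = 29.59
α = (k/(k−1))·(1 − Σσᵢ²/σ²_total) = (7/6)·(1 − 9.57/29.59) = 0.789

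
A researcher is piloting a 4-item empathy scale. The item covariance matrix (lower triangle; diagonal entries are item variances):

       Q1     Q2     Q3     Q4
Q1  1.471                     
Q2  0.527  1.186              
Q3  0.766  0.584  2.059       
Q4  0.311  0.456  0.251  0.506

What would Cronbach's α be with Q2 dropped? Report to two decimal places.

Cronbach's α = 0.60

Remaining items: Q1, Q3, Q4 (k = 3).
sum of item variances = 1.471 + 2.059 + 0.506 = 4.036
σ²_T = 4.036 + 2 × 1.328 = 6.692
α (item deleted) = (3/2)·(1 − 4.036/6.692) = 0.60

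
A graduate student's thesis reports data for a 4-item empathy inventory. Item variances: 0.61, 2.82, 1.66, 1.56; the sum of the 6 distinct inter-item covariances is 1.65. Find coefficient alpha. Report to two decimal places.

α = 0.44

ΣVar(i) = 0.61 + 2.82 + 1.66 + 1.56 = 6.65
Sum of distinct covariances = 1.65
σ²_total = ΣVar(i) + 2·Σcov = 6.65 + 2 × 1.65 = 9.95
α = (4/3)·(1 − 6.65/9.95) = 0.44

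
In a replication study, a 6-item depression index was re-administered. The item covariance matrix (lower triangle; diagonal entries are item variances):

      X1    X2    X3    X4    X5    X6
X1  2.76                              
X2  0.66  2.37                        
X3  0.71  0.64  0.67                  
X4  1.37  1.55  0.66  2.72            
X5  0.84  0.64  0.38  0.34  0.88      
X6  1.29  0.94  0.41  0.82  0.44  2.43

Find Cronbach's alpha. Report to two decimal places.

ΣVar(i) = 2.76 + 2.37 + 0.67 + 2.72 + 0.88 + 2.43 = 11.83
Σ_{i<j} σ_ij = 11.69
σ²_total = 11.83 + 2 × 11.69 = 35.21
α = (k/(k−1))·(1 − ΣVar(i)/σ²_total) = (6/5)·(1 − 11.83/35.21) = 0.80

α = 0.80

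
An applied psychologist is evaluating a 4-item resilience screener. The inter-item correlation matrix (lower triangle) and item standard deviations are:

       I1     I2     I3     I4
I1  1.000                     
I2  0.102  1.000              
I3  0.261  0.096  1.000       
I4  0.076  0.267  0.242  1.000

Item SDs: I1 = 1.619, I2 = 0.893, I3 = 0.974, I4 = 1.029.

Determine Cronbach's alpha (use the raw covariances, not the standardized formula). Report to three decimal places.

Σσ²ᵢ = 1.619² + 0.893² + 0.974² + 1.029² = 5.4261
Covariances σ_ij = r_ij · s_i · s_j:
  σ(I1,I2) = 0.102 × 1.619 × 0.893 = 0.1475
  σ(I1,I3) = 0.261 × 1.619 × 0.974 = 0.4116
  σ(I1,I4) = 0.076 × 1.619 × 1.029 = 0.1266
  σ(I2,I3) = 0.096 × 0.893 × 0.974 = 0.0835
  σ(I2,I4) = 0.267 × 0.893 × 1.029 = 0.2453
  σ(I3,I4) = 0.242 × 0.974 × 1.029 = 0.2425
σ²_T = Σσ²ᵢ + 2·Σσ_ij = 5.4261 + 2 × 1.2570 = 7.9401
α = (4/3)·(1 − 5.4261/7.9401) = 0.422

α = 0.422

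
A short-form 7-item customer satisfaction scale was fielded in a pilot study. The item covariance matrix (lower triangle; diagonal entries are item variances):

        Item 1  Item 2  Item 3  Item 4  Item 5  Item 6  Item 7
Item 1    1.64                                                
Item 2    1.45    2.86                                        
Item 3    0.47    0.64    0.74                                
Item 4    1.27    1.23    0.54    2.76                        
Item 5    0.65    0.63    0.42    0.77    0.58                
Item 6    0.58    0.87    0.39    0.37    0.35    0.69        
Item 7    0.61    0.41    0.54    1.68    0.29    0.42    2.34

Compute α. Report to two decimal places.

sum of item variances = 1.64 + 2.86 + 0.74 + 2.76 + 0.58 + 0.69 + 2.34 = 11.61
Sum of the distinct covariances = 14.58
total variance = 11.61 + 2 × 14.58 = 40.77
α = (k/(k−1))·(1 − sum of item variances/total variance) = (7/6)·(1 − 11.61/40.77) = 0.83

α = 0.83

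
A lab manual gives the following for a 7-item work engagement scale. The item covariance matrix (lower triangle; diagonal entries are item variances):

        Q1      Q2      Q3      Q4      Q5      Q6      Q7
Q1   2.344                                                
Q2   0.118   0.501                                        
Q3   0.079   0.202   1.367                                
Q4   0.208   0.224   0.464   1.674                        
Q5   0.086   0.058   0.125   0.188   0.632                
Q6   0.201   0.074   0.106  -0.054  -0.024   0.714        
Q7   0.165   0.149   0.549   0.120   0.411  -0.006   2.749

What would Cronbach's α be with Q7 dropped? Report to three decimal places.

Cronbach's α = 0.435

Remaining items: Q1, Q2, Q3, Q4, Q5, Q6 (k = 6).
Σσᵢ² = 2.344 + 0.501 + 1.367 + 1.674 + 0.632 + 0.714 = 7.232
σ²_T = 7.232 + 2 × 2.055 = 11.342
α (item deleted) = (6/5)·(1 − 7.232/11.342) = 0.435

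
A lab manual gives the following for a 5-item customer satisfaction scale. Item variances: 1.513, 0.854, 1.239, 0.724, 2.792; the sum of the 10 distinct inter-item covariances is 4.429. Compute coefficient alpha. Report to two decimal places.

coefficient alpha = 0.69

sum of item variances = 1.513 + 0.854 + 1.239 + 0.724 + 2.792 = 7.122
Sum of distinct covariances = 4.429
σ²_T = sum of item variances + 2·Σcov = 7.122 + 2 × 4.429 = 15.980
α = (5/4)·(1 − 7.122/15.980) = 0.69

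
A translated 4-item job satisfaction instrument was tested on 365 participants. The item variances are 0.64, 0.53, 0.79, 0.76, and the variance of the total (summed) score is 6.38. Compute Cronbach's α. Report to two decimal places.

sum of item variances = 0.64 + 0.53 + 0.79 + 0.76 = 2.72
α = (k/(k−1))·(1 − sum of item variances/σ²_T) = (4/3)·(1 − 2.72/6.38) = 0.76

Cronbach's α = 0.76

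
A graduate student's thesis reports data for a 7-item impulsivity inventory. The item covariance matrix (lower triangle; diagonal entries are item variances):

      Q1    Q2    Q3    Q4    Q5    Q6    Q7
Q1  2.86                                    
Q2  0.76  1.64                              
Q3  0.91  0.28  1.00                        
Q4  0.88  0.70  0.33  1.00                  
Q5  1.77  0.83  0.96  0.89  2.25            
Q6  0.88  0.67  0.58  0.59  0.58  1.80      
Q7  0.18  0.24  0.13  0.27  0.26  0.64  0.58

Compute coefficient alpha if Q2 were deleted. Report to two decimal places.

α = 0.81

Remaining items: Q1, Q3, Q4, Q5, Q6, Q7 (k = 6).
sum of item variances = 2.86 + 1.00 + 1.00 + 2.25 + 1.80 + 0.58 = 9.49
total variance = 9.49 + 2 × 9.85 = 29.19
α (item deleted) = (6/5)·(1 − 9.49/29.19) = 0.81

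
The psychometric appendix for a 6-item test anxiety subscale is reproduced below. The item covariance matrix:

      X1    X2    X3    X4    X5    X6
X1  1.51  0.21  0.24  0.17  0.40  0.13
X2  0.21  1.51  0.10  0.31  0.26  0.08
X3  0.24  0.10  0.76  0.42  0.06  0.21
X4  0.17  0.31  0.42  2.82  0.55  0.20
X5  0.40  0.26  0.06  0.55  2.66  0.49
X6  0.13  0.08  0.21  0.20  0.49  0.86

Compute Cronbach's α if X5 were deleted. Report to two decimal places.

Remaining items: X1, X2, X3, X4, X6 (k = 5).
sum of item variances = 1.51 + 1.51 + 0.76 + 2.82 + 0.86 = 7.46
total variance = 7.46 + 2 × 2.07 = 11.60
α (item deleted) = (5/4)·(1 − 7.46/11.60) = 0.45

Cronbach's α = 0.45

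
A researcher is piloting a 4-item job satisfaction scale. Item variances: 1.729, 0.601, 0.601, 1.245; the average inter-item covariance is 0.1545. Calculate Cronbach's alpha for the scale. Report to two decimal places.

α = 0.41

ΣVar(i) = 1.729 + 0.601 + 0.601 + 1.245 = 4.176
Sum of the 6 distinct covariances = 6 × 0.1545 = 0.9270
σ²_T = ΣVar(i) + 2·Σcov = 4.176 + 2 × 0.9270 = 6.0300
α = (4/3)·(1 − 4.176/6.0300) = 0.41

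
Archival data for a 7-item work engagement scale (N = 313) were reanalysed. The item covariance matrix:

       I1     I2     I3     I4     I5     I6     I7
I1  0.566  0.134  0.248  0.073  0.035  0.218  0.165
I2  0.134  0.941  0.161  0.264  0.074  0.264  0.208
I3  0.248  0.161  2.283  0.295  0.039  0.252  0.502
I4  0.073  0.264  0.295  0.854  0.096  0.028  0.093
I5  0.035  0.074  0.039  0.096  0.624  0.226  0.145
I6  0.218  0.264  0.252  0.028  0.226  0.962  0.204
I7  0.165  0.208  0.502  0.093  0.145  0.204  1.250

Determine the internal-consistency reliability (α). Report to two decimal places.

α = 0.58

Σσᵢ² = 0.566 + 0.941 + 2.283 + 0.854 + 0.624 + 0.962 + 1.250 = 7.480
Sum of off-diagonal covariances = 3.724
σ²_T = 7.480 + 2 × 3.724 = 14.928
α = (k/(k−1))·(1 − Σσᵢ²/σ²_T) = (7/6)·(1 − 7.480/14.928) = 0.58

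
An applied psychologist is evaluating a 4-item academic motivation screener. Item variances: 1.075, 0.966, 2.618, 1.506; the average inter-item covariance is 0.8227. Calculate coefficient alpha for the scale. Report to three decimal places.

Σσᵢ² = 1.075 + 0.966 + 2.618 + 1.506 = 6.165
Sum of the 6 distinct covariances = 6 × 0.8227 = 4.9362
σ²_total = Σσᵢ² + 2·Σcov = 6.165 + 2 × 4.9362 = 16.0374
α = (4/3)·(1 − 6.165/16.0374) = 0.821

α = 0.821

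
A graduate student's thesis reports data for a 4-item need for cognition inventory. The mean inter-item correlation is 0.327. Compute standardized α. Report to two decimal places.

Standardized α = k·r̄ / (1 + (k−1)·r̄) = 4 × 0.327 / (1 + 3 × 0.327)
  = 1.3080 / 1.9810 = 0.66

α = 0.66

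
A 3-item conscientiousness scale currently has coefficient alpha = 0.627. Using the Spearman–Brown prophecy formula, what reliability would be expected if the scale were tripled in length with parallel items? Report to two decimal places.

Length factor m = 3
α' = m·α / (1 + (m−1)·α)
   = 3 × 0.627 / (1 + (3 − 1) × 0.627)
   = 1.8810 / 2.2540 = 0.83

predicted reliability = 0.83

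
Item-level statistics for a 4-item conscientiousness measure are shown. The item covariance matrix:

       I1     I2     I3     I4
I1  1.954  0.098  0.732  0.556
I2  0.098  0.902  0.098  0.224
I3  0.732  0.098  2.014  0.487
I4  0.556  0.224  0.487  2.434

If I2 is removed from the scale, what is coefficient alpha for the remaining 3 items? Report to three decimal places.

Remaining items: I1, I3, I4 (k = 3).
Σσ²ᵢ = 1.954 + 2.014 + 2.434 = 6.402
σ²_total = 6.402 + 2 × 1.775 = 9.952
α (item deleted) = (3/2)·(1 − 6.402/9.952) = 0.535

α = 0.535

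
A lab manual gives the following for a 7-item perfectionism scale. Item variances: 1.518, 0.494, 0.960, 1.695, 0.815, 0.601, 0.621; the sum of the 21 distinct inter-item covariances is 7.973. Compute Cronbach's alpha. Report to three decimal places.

Σσ²ᵢ = 1.518 + 0.494 + 0.960 + 1.695 + 0.815 + 0.601 + 0.621 = 6.704
Sum of distinct covariances = 7.973
Var(T) = Σσ²ᵢ + 2·Σcov = 6.704 + 2 × 7.973 = 22.650
α = (7/6)·(1 − 6.704/22.650) = 0.821

α = 0.821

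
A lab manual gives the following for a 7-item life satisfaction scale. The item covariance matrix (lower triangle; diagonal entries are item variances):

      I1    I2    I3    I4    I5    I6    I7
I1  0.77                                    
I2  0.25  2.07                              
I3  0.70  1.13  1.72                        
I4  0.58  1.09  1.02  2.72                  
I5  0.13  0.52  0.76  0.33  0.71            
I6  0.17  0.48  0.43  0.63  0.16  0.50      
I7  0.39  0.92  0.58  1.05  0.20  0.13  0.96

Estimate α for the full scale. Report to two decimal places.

α = 0.83

Σσ²ᵢ = 0.77 + 2.07 + 1.72 + 2.72 + 0.71 + 0.50 + 0.96 = 9.45
Sum of off-diagonal covariances = 11.65
Var(T) = 9.45 + 2 × 11.65 = 32.75
α = (k/(k−1))·(1 − Σσ²ᵢ/Var(T)) = (7/6)·(1 − 9.45/32.75) = 0.83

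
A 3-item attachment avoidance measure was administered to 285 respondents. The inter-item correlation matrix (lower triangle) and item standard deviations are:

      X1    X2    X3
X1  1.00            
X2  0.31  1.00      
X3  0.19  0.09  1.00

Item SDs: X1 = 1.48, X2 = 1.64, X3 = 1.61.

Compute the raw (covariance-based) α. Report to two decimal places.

Σσ²ᵢ = 1.48² + 1.64² + 1.61² = 7.4721
Covariances σ_ij = r_ij · s_i · s_j:
  σ(X1,X2) = 0.31 × 1.48 × 1.64 = 0.7524
  σ(X1,X3) = 0.19 × 1.48 × 1.61 = 0.4527
  σ(X2,X3) = 0.09 × 1.64 × 1.61 = 0.2376
σ²_T = Σσ²ᵢ + 2·Σσ_ij = 7.4721 + 2 × 1.4427 = 10.3575
α = (3/2)·(1 − 7.4721/10.3575) = 0.42

α = 0.42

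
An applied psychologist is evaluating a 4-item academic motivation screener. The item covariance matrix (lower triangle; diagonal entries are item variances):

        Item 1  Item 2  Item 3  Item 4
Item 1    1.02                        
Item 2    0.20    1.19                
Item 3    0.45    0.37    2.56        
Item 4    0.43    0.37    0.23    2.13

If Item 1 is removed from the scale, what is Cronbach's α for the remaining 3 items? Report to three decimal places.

Remaining items: Item 2, Item 3, Item 4 (k = 3).
sum of item variances = 1.19 + 2.56 + 2.13 = 5.88
Var(T) = 5.88 + 2 × 0.97 = 7.82
α (item deleted) = (3/2)·(1 − 5.88/7.82) = 0.372

α = 0.372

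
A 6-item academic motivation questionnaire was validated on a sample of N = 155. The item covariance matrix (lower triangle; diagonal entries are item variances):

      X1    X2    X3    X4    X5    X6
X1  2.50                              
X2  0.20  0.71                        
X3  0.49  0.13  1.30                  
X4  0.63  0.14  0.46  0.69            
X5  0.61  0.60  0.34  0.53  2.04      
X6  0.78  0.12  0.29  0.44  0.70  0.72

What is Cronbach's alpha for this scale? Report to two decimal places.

α = 0.74

Σσ²ᵢ = 2.50 + 0.71 + 1.30 + 0.69 + 2.04 + 0.72 = 7.96
Sum of the distinct covariances = 6.46
total variance = 7.96 + 2 × 6.46 = 20.88
α = (k/(k−1))·(1 − Σσ²ᵢ/total variance) = (6/5)·(1 − 7.96/20.88) = 0.74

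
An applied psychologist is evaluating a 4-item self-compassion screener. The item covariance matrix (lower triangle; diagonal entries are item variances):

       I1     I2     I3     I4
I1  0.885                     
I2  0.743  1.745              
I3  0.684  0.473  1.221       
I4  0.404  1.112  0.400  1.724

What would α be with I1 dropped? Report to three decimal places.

Remaining items: I2, I3, I4 (k = 3).
ΣVar(i) = 1.745 + 1.221 + 1.724 = 4.690
σ²_T = 4.690 + 2 × 1.985 = 8.660
α (item deleted) = (3/2)·(1 − 4.690/8.660) = 0.688

α = 0.688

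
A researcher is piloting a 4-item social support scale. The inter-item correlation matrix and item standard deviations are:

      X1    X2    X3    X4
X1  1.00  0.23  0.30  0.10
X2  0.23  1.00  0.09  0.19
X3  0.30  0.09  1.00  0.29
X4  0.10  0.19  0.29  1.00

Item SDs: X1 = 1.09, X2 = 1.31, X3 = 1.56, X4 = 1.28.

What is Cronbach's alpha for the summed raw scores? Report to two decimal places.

Cronbach's alpha = 0.50

Σσ²ᵢ = 1.09² + 1.31² + 1.56² + 1.28² = 6.9762
Covariances σ_ij = r_ij · s_i · s_j:
  σ(X1,X2) = 0.23 × 1.09 × 1.31 = 0.3284
  σ(X1,X3) = 0.30 × 1.09 × 1.56 = 0.5101
  σ(X1,X4) = 0.10 × 1.09 × 1.28 = 0.1395
  σ(X2,X3) = 0.09 × 1.31 × 1.56 = 0.1839
  σ(X2,X4) = 0.19 × 1.31 × 1.28 = 0.3186
  σ(X3,X4) = 0.29 × 1.56 × 1.28 = 0.5791
σ²_T = Σσ²ᵢ + 2·Σσ_ij = 6.9762 + 2 × 2.0596 = 11.0954
α = (4/3)·(1 − 6.9762/11.0954) = 0.50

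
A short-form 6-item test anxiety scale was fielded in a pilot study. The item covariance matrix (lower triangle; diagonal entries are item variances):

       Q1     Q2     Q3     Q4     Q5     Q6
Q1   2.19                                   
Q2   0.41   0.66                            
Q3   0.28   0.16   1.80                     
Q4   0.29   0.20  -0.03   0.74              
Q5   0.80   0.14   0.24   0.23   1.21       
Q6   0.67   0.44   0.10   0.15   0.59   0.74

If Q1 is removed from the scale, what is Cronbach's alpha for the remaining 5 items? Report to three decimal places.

Remaining items: Q2, Q3, Q4, Q5, Q6 (k = 5).
ΣVar(i) = 0.66 + 1.80 + 0.74 + 1.21 + 0.74 = 5.15
σ²_total = 5.15 + 2 × 2.22 = 9.59
α (item deleted) = (5/4)·(1 − 5.15/9.59) = 0.579

α = 0.579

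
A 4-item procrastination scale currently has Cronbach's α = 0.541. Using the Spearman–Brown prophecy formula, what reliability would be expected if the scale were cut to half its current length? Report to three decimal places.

predicted reliability = 0.371

Length factor m = 1/2
α' = m·α / (1 − (1−m)·α)
   = 1/2 × 0.541 / (1 − (1 − 1/2) × 0.541)
   = 0.2705 / 0.7295 = 0.371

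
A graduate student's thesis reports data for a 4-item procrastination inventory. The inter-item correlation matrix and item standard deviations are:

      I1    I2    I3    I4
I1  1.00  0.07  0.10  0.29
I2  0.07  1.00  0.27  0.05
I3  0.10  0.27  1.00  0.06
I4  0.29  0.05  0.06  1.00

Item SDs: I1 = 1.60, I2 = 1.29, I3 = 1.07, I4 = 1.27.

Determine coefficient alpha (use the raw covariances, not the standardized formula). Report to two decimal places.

Σσ²ᵢ = 1.60² + 1.29² + 1.07² + 1.27² = 6.9819
Covariances σ_ij = r_ij · s_i · s_j:
  σ(I1,I2) = 0.07 × 1.60 × 1.29 = 0.1445
  σ(I1,I3) = 0.10 × 1.60 × 1.07 = 0.1712
  σ(I1,I4) = 0.29 × 1.60 × 1.27 = 0.5893
  σ(I2,I3) = 0.27 × 1.29 × 1.07 = 0.3727
  σ(I2,I4) = 0.05 × 1.29 × 1.27 = 0.0819
  σ(I3,I4) = 0.06 × 1.07 × 1.27 = 0.0815
σ²_T = Σσ²ᵢ + 2·Σσ_ij = 6.9819 + 2 × 1.4411 = 9.8641
α = (4/3)·(1 − 6.9819/9.8641) = 0.39

coefficient alpha = 0.39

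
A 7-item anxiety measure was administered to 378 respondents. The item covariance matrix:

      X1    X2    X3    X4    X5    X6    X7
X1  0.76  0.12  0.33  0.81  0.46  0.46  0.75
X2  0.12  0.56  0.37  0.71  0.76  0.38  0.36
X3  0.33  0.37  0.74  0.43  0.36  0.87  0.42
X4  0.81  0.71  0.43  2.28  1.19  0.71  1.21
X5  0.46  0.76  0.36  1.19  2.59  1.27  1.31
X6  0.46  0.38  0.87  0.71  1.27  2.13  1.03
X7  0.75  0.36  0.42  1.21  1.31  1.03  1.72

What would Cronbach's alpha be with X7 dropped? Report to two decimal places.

Cronbach's alpha = 0.80

Remaining items: X1, X2, X3, X4, X5, X6 (k = 6).
sum of item variances = 0.76 + 0.56 + 0.74 + 2.28 + 2.59 + 2.13 = 9.06
σ²_T = 9.06 + 2 × 9.23 = 27.52
α (item deleted) = (6/5)·(1 − 9.06/27.52) = 0.80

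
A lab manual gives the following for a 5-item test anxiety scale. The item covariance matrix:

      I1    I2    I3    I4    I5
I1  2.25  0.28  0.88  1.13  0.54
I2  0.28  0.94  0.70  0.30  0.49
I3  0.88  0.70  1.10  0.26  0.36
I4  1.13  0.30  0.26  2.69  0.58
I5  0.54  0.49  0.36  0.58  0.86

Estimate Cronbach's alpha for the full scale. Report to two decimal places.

Cronbach's alpha = 0.73

ΣVar(i) = 2.25 + 0.94 + 1.10 + 2.69 + 0.86 = 7.84
Sum of the distinct covariances = 5.52
σ²_T = 7.84 + 2 × 5.52 = 18.88
α = (k/(k−1))·(1 − ΣVar(i)/σ²_T) = (5/4)·(1 − 7.84/18.88) = 0.73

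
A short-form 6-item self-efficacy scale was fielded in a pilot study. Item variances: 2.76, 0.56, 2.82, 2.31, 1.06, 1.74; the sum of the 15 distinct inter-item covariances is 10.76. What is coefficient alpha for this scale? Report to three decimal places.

Σσ²ᵢ = 2.76 + 0.56 + 2.82 + 2.31 + 1.06 + 1.74 = 11.25
Sum of distinct covariances = 10.76
total variance = Σσ²ᵢ + 2·Σcov = 11.25 + 2 × 10.76 = 32.77
α = (6/5)·(1 − 11.25/32.77) = 0.788

coefficient alpha = 0.788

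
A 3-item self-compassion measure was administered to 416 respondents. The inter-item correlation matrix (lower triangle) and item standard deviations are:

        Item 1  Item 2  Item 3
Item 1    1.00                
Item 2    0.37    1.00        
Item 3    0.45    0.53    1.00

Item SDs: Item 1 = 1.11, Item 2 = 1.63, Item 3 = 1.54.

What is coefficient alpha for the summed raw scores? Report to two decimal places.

Σσ²ᵢ = 1.11² + 1.63² + 1.54² = 6.2606
Covariances σ_ij = r_ij · s_i · s_j:
  σ(Item 1,Item 2) = 0.37 × 1.11 × 1.63 = 0.6694
  σ(Item 1,Item 3) = 0.45 × 1.11 × 1.54 = 0.7692
  σ(Item 2,Item 3) = 0.53 × 1.63 × 1.54 = 1.3304
σ²_T = Σσ²ᵢ + 2·Σσ_ij = 6.2606 + 2 × 2.7690 = 11.7986
α = (3/2)·(1 − 6.2606/11.7986) = 0.70

α = 0.70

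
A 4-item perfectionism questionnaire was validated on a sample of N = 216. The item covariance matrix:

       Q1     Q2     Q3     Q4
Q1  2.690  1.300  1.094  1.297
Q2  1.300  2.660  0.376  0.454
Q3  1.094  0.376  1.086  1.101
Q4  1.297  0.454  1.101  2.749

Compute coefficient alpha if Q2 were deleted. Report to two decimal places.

α = 0.78

Remaining items: Q1, Q3, Q4 (k = 3).
Σσᵢ² = 2.690 + 1.086 + 2.749 = 6.525
σ²_T = 6.525 + 2 × 3.492 = 13.509
α (item deleted) = (3/2)·(1 − 6.525/13.509) = 0.78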